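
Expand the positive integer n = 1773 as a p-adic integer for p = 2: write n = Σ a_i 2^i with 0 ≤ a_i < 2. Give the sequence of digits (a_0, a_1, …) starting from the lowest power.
(a_0, a_1, …) = (1, 0, 1, 1, 0, 1, 1, 1, 0, 1, 1)

Repeated division by 2 gives the digits low-to-high: 1773 = 1 + 1·2^2 + 1·2^3 + 1·2^5 + 1·2^6 + 1·2^7 + 1·2^9 + 1·2^10. Digit sequence: (1, 0, 1, 1, 0, 1, 1, 1, 0, 1, 1).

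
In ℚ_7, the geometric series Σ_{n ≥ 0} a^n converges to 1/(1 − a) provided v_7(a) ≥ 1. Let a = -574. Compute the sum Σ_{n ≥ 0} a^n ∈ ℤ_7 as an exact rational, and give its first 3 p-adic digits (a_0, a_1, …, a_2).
Σ a^n = 1/(1 − a) = 1/575;  first 3 digits = (1, 2, 6)

v_7(a) = 1 ≥ 1, so the series converges in ℤ_7 to 1/(1 − a) = 1/(1 − (-574)) = 1/575. Expand this rational in ℤ_7: compute digits iteratively via d_i = x_i mod 7, x_{i+1} = (x_i − d_i)/7. The first 3 digits are (1, 2, 6).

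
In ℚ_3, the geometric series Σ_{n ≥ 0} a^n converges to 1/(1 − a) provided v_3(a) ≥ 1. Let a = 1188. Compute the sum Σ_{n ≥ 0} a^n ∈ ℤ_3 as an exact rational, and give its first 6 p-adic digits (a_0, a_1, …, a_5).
Σ a^n = 1/(1 − a) = -1/1187;  first 6 digits = (1, 0, 0, 2, 2, 1)

v_3(a) = 3 ≥ 1, so the series converges in ℤ_3 to 1/(1 − a) = 1/(1 − 1188) = -1/1187. Expand this rational in ℤ_3: compute digits iteratively via d_i = x_i mod 3, x_{i+1} = (x_i − d_i)/3. The first 6 digits are (1, 0, 0, 2, 2, 1).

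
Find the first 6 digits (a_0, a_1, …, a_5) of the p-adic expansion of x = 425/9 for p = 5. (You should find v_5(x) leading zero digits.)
(a_0, …, a_5) = (0, 0, 3, 2, 4, 3)

v_5(425/9) = 2, so a_0 = ... = a_1 = 0. Factor out: x = 5^2 · u with u = 17/9 a unit in ℤ_5. Expand u iteratively via a_{v+i} = u_i mod 5, u_{i+1} = (u_i − a_{v+i})/5:
  u_0 = 17/9;  a_2 = 3;  u_1 = (u_0 − 3)/5 = -2/9
  u_1 = -2/9;  a_3 = 2;  u_2 = (u_1 − 2)/5 = -4/9
  u_2 = -4/9;  a_4 = 4;  u_3 = (u_2 − 4)/5 = -8/9
  u_3 = -8/9;  a_5 = 3;  u_4 = (u_3 − 3)/5 = -7/9
Digits: (0, 0, 3, 2, 4, 3).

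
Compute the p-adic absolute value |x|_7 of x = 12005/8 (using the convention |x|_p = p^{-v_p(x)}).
|12005/8|_7 = 1/2401

Step 1 — compute v_7(x) by factoring powers of 7 out of the numerator and denominator: v_7(12005/8) = 4. Step 2 — apply |x|_p = p^{-v_p(x)} = 7^{-4} = 1/2401.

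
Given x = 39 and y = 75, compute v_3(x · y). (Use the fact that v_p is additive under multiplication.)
v_3(2925) = 2

v_p(x) = 1 (factor: 39 = 3^1 · 13); v_p(y) = 1 (factor: 75 = 3^1 · 25). Additivity: v_p(xy) = v_p(x) + v_p(y) = 1 + 1 = 2. (Direct check: xy = 2925 = 3^2 · (325).)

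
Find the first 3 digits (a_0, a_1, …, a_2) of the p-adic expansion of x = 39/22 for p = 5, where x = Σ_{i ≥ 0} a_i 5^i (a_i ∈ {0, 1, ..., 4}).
(a_0, …, a_2) = (2, 2, 3)

v_5(39/22) = 0 (numerator and denominator both coprime to 5), so x ∈ ℤ_5^×. Compute digits iteratively via a_i = x_i mod 5, x_{i+1} = (x_i − a_i)/5, with x_0 = x:
  x_0 = 39/22;  a_0 = 2;  x_1 = (x_0 − 2)/5 = -1/22
  x_1 = -1/22;  a_1 = 2;  x_2 = (x_1 − 2)/5 = -9/22
  x_2 = -9/22;  a_2 = 3;  x_3 = (x_2 − 3)/5 = -15/22
Digits: (2, 2, 3).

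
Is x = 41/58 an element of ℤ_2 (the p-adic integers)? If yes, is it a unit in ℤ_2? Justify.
x ∉ ℤ_2 (v_2(x) = -1 < 0)

ℤ_2 = {x ∈ ℚ_2 : v_2(x) ≥ 0} and ℤ_2^× = {x ∈ ℤ_2 : v_2(x) = 0}. Here v_2(41/58) = v_2(num) − v_2(den) = -1; compare against these criteria.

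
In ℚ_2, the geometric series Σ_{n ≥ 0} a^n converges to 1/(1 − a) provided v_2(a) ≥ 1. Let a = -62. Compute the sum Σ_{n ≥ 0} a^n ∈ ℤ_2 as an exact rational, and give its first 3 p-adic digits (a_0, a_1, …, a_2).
Σ a^n = 1/(1 − a) = 1/63;  first 3 digits = (1, 1, 1)

v_2(a) = 1 ≥ 1, so the series converges in ℤ_2 to 1/(1 − a) = 1/(1 − (-62)) = 1/63. Expand this rational in ℤ_2: compute digits iteratively via d_i = x_i mod 2, x_{i+1} = (x_i − d_i)/2. The first 3 digits are (1, 1, 1).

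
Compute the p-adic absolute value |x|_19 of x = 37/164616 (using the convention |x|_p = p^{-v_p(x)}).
|37/164616|_19 = 6859

Step 1 — compute v_19(x) by factoring powers of 19 out of the numerator and denominator: v_19(37/164616) = -3. Step 2 — apply |x|_p = p^{-v_p(x)} = 19^{3} = 6859.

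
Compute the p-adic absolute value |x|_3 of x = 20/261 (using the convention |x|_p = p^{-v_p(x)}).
|20/261|_3 = 9

Step 1 — compute v_3(x) by factoring powers of 3 out of the numerator and denominator: v_3(20/261) = -2. Step 2 — apply |x|_p = p^{-v_p(x)} = 3^{2} = 9.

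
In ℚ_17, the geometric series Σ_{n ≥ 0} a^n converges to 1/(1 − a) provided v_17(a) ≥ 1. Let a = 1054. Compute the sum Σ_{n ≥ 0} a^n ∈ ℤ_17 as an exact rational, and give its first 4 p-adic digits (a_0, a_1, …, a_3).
Σ a^n = 1/(1 − a) = -1/1053;  first 4 digits = (1, 11, 5, 10)

v_17(a) = 1 ≥ 1, so the series converges in ℤ_17 to 1/(1 − a) = 1/(1 − 1054) = -1/1053. Expand this rational in ℤ_17: compute digits iteratively via d_i = x_i mod 17, x_{i+1} = (x_i − d_i)/17. The first 4 digits are (1, 11, 5, 10).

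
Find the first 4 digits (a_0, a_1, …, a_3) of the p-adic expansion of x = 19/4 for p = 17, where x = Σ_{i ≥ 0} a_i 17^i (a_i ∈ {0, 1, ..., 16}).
(a_0, …, a_3) = (9, 4, 4, 4)

v_17(19/4) = 0 (numerator and denominator both coprime to 17), so x ∈ ℤ_17^×. Compute digits iteratively via a_i = x_i mod 17, x_{i+1} = (x_i − a_i)/17, with x_0 = x:
  x_0 = 19/4;  a_0 = 9;  x_1 = (x_0 − 9)/17 = -1/4
  x_1 = -1/4;  a_1 = 4;  x_2 = (x_1 − 4)/17 = -1/4
  x_2 = -1/4;  a_2 = 4;  x_3 = (x_2 − 4)/17 = -1/4
  x_3 = -1/4;  a_3 = 4;  x_4 = (x_3 − 4)/17 = -1/4
Digits: (9, 4, 4, 4).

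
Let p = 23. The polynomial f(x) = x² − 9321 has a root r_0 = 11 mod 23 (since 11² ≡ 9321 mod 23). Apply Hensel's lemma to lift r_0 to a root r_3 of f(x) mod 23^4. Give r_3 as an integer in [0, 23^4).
r_3 = 126235 (mod 279841)

Hensel's recurrence: r_{i+1} = r_i − f(r_i)·(f′(r_i))^{-1} mod 23^{i+2}, with f′(x) = 2x. Iterate:
  r_0 = 11 (mod 23)
  r_1 = 333 (mod 529)
  r_2 = 4565 (mod 12167)
  r_3 = 126235 (mod 279841)
Final: r_3 = 126235, and one checks f(r_3) ≡ 0 mod 23^4.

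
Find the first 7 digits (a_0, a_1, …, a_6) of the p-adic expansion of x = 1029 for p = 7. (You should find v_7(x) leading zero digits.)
(a_0, …, a_6) = (0, 0, 0, 3, 0, 0, 0)

v_7(1029) = 3, so a_0 = ... = a_2 = 0. Factor out: x = 7^3 · u with u = 3 a unit in ℤ_7. Expand u iteratively via a_{v+i} = u_i mod 7, u_{i+1} = (u_i − a_{v+i})/7:
  u_0 = 3;  a_3 = 3;  u_1 = (u_0 − 3)/7 = 0
  u_1 = 0;  a_4 = 0;  u_2 = (u_1 − 0)/7 = 0
  u_2 = 0;  a_5 = 0;  u_3 = (u_2 − 0)/7 = 0
  u_3 = 0;  a_6 = 0;  u_4 = (u_3 − 0)/7 = 0
Digits: (0, 0, 0, 3, 0, 0, 0).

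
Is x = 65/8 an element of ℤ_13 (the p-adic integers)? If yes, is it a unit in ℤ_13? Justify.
x ∈ ℤ_13 but not a unit; v_13(x) = 1 > 0

ℤ_13 = {x ∈ ℚ_13 : v_13(x) ≥ 0} and ℤ_13^× = {x ∈ ℤ_13 : v_13(x) = 0}. Here v_13(65/8) = v_13(num) − v_13(den) = 1; compare against these criteria.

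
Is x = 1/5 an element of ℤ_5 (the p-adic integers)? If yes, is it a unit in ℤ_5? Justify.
x ∉ ℤ_5 (v_5(x) = -1 < 0)

ℤ_5 = {x ∈ ℚ_5 : v_5(x) ≥ 0} and ℤ_5^× = {x ∈ ℤ_5 : v_5(x) = 0}. Here v_5(1/5) = v_5(num) − v_5(den) = -1; compare against these criteria.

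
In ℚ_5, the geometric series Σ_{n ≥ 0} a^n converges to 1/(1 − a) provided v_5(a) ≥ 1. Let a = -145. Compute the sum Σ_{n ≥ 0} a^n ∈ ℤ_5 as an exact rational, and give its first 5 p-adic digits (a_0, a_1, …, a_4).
Σ a^n = 1/(1 − a) = 1/146;  first 5 digits = (1, 1, 0, 3, 1)

v_5(a) = 1 ≥ 1, so the series converges in ℤ_5 to 1/(1 − a) = 1/(1 − (-145)) = 1/146. Expand this rational in ℤ_5: compute digits iteratively via d_i = x_i mod 5, x_{i+1} = (x_i − d_i)/5. The first 5 digits are (1, 1, 0, 3, 1).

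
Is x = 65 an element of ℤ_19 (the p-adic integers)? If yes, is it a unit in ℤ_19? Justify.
x ∈ ℤ_19^× (unit); v_19(x) = 0

ℤ_19 = {x ∈ ℚ_19 : v_19(x) ≥ 0} and ℤ_19^× = {x ∈ ℤ_19 : v_19(x) = 0}. Here v_19(65) = v_19(num) − v_19(den) = 0; compare against these criteria.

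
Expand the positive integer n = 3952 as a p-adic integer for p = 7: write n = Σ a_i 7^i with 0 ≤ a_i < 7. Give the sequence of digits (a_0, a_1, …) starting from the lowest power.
(a_0, a_1, …) = (4, 4, 3, 4, 1)

Repeated division by 7 gives the digits low-to-high: 3952 = 4 + 4·7^1 + 3·7^2 + 4·7^3 + 1·7^4. Digit sequence: (4, 4, 3, 4, 1).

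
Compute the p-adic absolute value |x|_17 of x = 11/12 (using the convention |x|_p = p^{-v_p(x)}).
|11/12|_17 = 1

Step 1 — compute v_17(x) by factoring powers of 17 out of the numerator and denominator: v_17(11/12) = 0. Step 2 — apply |x|_p = p^{-v_p(x)} = 17^{0} = 1.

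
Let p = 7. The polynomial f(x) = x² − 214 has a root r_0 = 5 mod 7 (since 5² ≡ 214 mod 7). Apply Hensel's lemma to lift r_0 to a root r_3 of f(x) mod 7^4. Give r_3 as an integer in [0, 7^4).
r_3 = 1342 (mod 2401)

Hensel's recurrence: r_{i+1} = r_i − f(r_i)·(f′(r_i))^{-1} mod 7^{i+2}, with f′(x) = 2x. Iterate:
  r_0 = 5 (mod 7)
  r_1 = 19 (mod 49)
  r_2 = 313 (mod 343)
  r_3 = 1342 (mod 2401)
Final: r_3 = 1342, and one checks f(r_3) ≡ 0 mod 7^4.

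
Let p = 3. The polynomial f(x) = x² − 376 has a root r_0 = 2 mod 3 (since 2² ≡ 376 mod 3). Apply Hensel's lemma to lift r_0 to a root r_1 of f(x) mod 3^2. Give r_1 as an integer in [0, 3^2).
r_1 = 5 (mod 9)

Hensel's recurrence: r_{i+1} = r_i − f(r_i)·(f′(r_i))^{-1} mod 3^{i+2}, with f′(x) = 2x. Iterate:
  r_0 = 2 (mod 3)
  r_1 = 5 (mod 9)
Final: r_1 = 5, and one checks f(r_1) ≡ 0 mod 3^2.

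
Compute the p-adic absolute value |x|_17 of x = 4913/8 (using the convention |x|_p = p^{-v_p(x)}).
|4913/8|_17 = 1/4913

Step 1 — compute v_17(x) by factoring powers of 17 out of the numerator and denominator: v_17(4913/8) = 3. Step 2 — apply |x|_p = p^{-v_p(x)} = 17^{-3} = 1/4913.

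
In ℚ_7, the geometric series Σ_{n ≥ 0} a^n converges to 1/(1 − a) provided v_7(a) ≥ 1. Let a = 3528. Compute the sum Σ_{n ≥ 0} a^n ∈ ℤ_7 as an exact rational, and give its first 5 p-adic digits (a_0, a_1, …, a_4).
Σ a^n = 1/(1 − a) = -1/3527;  first 5 digits = (1, 0, 2, 3, 5)

v_7(a) = 2 ≥ 1, so the series converges in ℤ_7 to 1/(1 − a) = 1/(1 − 3528) = -1/3527. Expand this rational in ℤ_7: compute digits iteratively via d_i = x_i mod 7, x_{i+1} = (x_i − d_i)/7. The first 5 digits are (1, 0, 2, 3, 5).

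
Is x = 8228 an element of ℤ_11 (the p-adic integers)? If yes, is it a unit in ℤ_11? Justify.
x ∈ ℤ_11 but not a unit; v_11(x) = 2 > 0

ℤ_11 = {x ∈ ℚ_11 : v_11(x) ≥ 0} and ℤ_11^× = {x ∈ ℤ_11 : v_11(x) = 0}. Here v_11(8228) = v_11(num) − v_11(den) = 2; compare against these criteria.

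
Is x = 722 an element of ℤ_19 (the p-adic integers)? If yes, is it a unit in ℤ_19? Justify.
x ∈ ℤ_19 but not a unit; v_19(x) = 2 > 0

ℤ_19 = {x ∈ ℚ_19 : v_19(x) ≥ 0} and ℤ_19^× = {x ∈ ℤ_19 : v_19(x) = 0}. Here v_19(722) = v_19(num) − v_19(den) = 2; compare against these criteria.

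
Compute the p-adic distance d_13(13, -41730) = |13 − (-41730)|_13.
d_13(13, -41730) = 1/2197

Step 1 — x − y = 13 − (-41730) = 41743. Step 2 — v_13(41743) = 3 (factor: 41743 = (13^3 · 19); the sign does not affect v_p). Step 3 — |x − y|_13 = 13^{-3} = 1/2197.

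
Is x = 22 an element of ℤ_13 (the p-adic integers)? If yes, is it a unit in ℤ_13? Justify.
x ∈ ℤ_13^× (unit); v_13(x) = 0

ℤ_13 = {x ∈ ℚ_13 : v_13(x) ≥ 0} and ℤ_13^× = {x ∈ ℤ_13 : v_13(x) = 0}. Here v_13(22) = v_13(num) − v_13(den) = 0; compare against these criteria.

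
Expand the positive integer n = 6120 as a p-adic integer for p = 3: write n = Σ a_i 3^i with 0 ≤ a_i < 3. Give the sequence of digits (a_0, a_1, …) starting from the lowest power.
(a_0, a_1, …) = (0, 0, 2, 1, 0, 1, 2, 2)

Repeated division by 3 gives the digits low-to-high: 6120 = 2·3^2 + 1·3^3 + 1·3^5 + 2·3^6 + 2·3^7. Digit sequence: (0, 0, 2, 1, 0, 1, 2, 2).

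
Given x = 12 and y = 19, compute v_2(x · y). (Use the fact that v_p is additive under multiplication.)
v_2(228) = 2

v_p(x) = 2 (factor: 12 = 2^2 · 3); v_p(y) = 0 (factor: 19 = 2^0 · 19). Additivity: v_p(xy) = v_p(x) + v_p(y) = 2 + 0 = 2. (Direct check: xy = 228 = 2^2 · (57).)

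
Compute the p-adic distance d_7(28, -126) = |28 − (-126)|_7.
d_7(28, -126) = 1/7

Step 1 — x − y = 28 − (-126) = 154. Step 2 — v_7(154) = 1 (factor: 154 = (7^1 · 22); the sign does not affect v_p). Step 3 — |x − y|_7 = 7^{-1} = 1/7.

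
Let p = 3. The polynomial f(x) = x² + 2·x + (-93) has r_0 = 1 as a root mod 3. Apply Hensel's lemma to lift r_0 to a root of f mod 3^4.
r_3 = 64 (mod 81)

Hensel: r_{i+1} = r_i − f(r_i)·(f′(r_i))^{-1} mod 3^{i+2}, f′(x) = 2x + 2. Iterate:
  r_0 = 1 (mod 3)
  r_1 = 1 (mod 9)
  r_2 = 10 (mod 27)
  r_3 = 64 (mod 81)
Final: r = 64 satisfies f(r) ≡ 0 mod 3^4.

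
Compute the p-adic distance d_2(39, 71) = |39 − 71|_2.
d_2(39, 71) = 1/32

Step 1 — x − y = 39 − 71 = -32. Step 2 — v_2(-32) = 5 (factor: -32 = −(2^5 · 1); the sign does not affect v_p). Step 3 — |x − y|_2 = 2^{-5} = 1/32.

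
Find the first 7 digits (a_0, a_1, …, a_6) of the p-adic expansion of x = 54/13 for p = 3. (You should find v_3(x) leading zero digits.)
(a_0, …, a_6) = (0, 0, 0, 2, 1, 2, 1)

v_3(54/13) = 3, so a_0 = ... = a_2 = 0. Factor out: x = 3^3 · u with u = 2/13 a unit in ℤ_3. Expand u iteratively via a_{v+i} = u_i mod 3, u_{i+1} = (u_i − a_{v+i})/3:
  u_0 = 2/13;  a_3 = 2;  u_1 = (u_0 − 2)/3 = -8/13
  u_1 = -8/13;  a_4 = 1;  u_2 = (u_1 − 1)/3 = -7/13
  u_2 = -7/13;  a_5 = 2;  u_3 = (u_2 − 2)/3 = -11/13
  u_3 = -11/13;  a_6 = 1;  u_4 = (u_3 − 1)/3 = -8/13
Digits: (0, 0, 0, 2, 1, 2, 1).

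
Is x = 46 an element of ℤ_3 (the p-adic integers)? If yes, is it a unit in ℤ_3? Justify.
x ∈ ℤ_3^× (unit); v_3(x) = 0

ℤ_3 = {x ∈ ℚ_3 : v_3(x) ≥ 0} and ℤ_3^× = {x ∈ ℤ_3 : v_3(x) = 0}. Here v_3(46) = v_3(num) − v_3(den) = 0; compare against these criteria.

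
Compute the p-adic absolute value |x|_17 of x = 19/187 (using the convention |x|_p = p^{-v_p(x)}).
|19/187|_17 = 17

Step 1 — compute v_17(x) by factoring powers of 17 out of the numerator and denominator: v_17(19/187) = -1. Step 2 — apply |x|_p = p^{-v_p(x)} = 17^{1} = 17.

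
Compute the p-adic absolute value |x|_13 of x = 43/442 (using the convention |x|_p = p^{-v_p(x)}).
|43/442|_13 = 13

Step 1 — compute v_13(x) by factoring powers of 13 out of the numerator and denominator: v_13(43/442) = -1. Step 2 — apply |x|_p = p^{-v_p(x)} = 13^{1} = 13.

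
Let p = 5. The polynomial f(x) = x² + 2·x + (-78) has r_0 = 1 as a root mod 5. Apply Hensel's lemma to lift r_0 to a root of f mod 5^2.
r_1 = 1 (mod 25)

Hensel: r_{i+1} = r_i − f(r_i)·(f′(r_i))^{-1} mod 5^{i+2}, f′(x) = 2x + 2. Iterate:
  r_0 = 1 (mod 5)
  r_1 = 1 (mod 25)
Final: r = 1 satisfies f(r) ≡ 0 mod 5^2.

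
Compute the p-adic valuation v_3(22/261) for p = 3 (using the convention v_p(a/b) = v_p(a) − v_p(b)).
v_3(22/261) = -2

Factor powers of 3 from the numerator and denominator of the reduced fraction: 22 = 3^0 · 22 and 261 = 3^2 · 29. Apply v_p(a/b) = v_p(a) − v_p(b): v_3(22/261) = 0 − 2 = -2.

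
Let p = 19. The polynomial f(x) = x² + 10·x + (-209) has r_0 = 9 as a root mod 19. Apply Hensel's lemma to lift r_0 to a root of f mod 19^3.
r_2 = 294 (mod 6859)

Hensel: r_{i+1} = r_i − f(r_i)·(f′(r_i))^{-1} mod 19^{i+2}, f′(x) = 2x + 10. Iterate:
  r_0 = 9 (mod 19)
  r_1 = 294 (mod 361)
  r_2 = 294 (mod 6859)
Final: r = 294 satisfies f(r) ≡ 0 mod 19^3.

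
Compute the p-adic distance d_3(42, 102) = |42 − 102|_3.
d_3(42, 102) = 1/3

Step 1 — x − y = 42 − 102 = -60. Step 2 — v_3(-60) = 1 (factor: -60 = −(3^1 · 20); the sign does not affect v_p). Step 3 — |x − y|_3 = 3^{-1} = 1/3.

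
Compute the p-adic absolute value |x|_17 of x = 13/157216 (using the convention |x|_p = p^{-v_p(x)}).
|13/157216|_17 = 4913

Step 1 — compute v_17(x) by factoring powers of 17 out of the numerator and denominator: v_17(13/157216) = -3. Step 2 — apply |x|_p = p^{-v_p(x)} = 17^{3} = 4913.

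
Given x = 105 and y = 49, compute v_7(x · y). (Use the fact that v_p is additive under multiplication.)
v_7(5145) = 3

v_p(x) = 1 (factor: 105 = 7^1 · 15); v_p(y) = 2 (factor: 49 = 7^2 · 1). Additivity: v_p(xy) = v_p(x) + v_p(y) = 1 + 2 = 3. (Direct check: xy = 5145 = 7^3 · (15).)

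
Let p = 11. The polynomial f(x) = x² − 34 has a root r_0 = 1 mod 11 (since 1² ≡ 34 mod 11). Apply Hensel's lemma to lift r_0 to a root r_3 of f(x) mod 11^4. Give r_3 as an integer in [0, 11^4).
r_3 = 10363 (mod 14641)

Hensel's recurrence: r_{i+1} = r_i − f(r_i)·(f′(r_i))^{-1} mod 11^{i+2}, with f′(x) = 2x. Iterate:
  r_0 = 1 (mod 11)
  r_1 = 78 (mod 121)
  r_2 = 1046 (mod 1331)
  r_3 = 10363 (mod 14641)
Final: r_3 = 10363, and one checks f(r_3) ≡ 0 mod 11^4.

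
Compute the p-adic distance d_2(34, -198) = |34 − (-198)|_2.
d_2(34, -198) = 1/8

Step 1 — x − y = 34 − (-198) = 232. Step 2 — v_2(232) = 3 (factor: 232 = (2^3 · 29); the sign does not affect v_p). Step 3 — |x − y|_2 = 2^{-3} = 1/8.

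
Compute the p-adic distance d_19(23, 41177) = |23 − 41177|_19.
d_19(23, 41177) = 1/6859

Step 1 — x − y = 23 − 41177 = -41154. Step 2 — v_19(-41154) = 3 (factor: -41154 = −(19^3 · 6); the sign does not affect v_p). Step 3 — |x − y|_19 = 19^{-3} = 1/6859.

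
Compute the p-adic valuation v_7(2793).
v_7(2793) = 2

v_7(n) is the largest exponent k such that 7^k divides n. Factor out: 2793 = 7^2 · 57. (Sign doesn't affect v_p.) So v_7(2793) = 2.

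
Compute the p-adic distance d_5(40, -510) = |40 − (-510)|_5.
d_5(40, -510) = 1/25

Step 1 — x − y = 40 − (-510) = 550. Step 2 — v_5(550) = 2 (factor: 550 = (5^2 · 22); the sign does not affect v_p). Step 3 — |x − y|_5 = 5^{-2} = 1/25.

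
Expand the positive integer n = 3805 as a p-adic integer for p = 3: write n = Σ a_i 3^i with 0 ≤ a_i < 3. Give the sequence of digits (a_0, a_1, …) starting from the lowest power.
(a_0, a_1, …) = (1, 2, 2, 2, 1, 0, 2, 1)

Repeated division by 3 gives the digits low-to-high: 3805 = 1 + 2·3^1 + 2·3^2 + 2·3^3 + 1·3^4 + 2·3^6 + 1·3^7. Digit sequence: (1, 2, 2, 2, 1, 0, 2, 1).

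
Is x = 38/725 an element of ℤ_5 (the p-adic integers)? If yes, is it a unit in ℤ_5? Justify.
x ∉ ℤ_5 (v_5(x) = -2 < 0)

ℤ_5 = {x ∈ ℚ_5 : v_5(x) ≥ 0} and ℤ_5^× = {x ∈ ℤ_5 : v_5(x) = 0}. Here v_5(38/725) = v_5(num) − v_5(den) = -2; compare against these criteria.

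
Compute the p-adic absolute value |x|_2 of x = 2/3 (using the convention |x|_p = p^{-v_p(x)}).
|2/3|_2 = 1/2

Step 1 — compute v_2(x) by factoring powers of 2 out of the numerator and denominator: v_2(2/3) = 1. Step 2 — apply |x|_p = p^{-v_p(x)} = 2^{-1} = 1/2.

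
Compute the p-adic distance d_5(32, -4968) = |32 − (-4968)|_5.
d_5(32, -4968) = 1/625

Step 1 — x − y = 32 − (-4968) = 5000. Step 2 — v_5(5000) = 4 (factor: 5000 = (5^4 · 8); the sign does not affect v_p). Step 3 — |x − y|_5 = 5^{-4} = 1/625.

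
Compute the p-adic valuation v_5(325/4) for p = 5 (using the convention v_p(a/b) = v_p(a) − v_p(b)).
v_5(325/4) = 2

Factor powers of 5 from the numerator and denominator of the reduced fraction: 325 = 5^2 · 13 and 4 = 5^0 · 4. Apply v_p(a/b) = v_p(a) − v_p(b): v_5(325/4) = 2 − 0 = 2.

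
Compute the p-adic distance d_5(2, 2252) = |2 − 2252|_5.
d_5(2, 2252) = 1/125

Step 1 — x − y = 2 − 2252 = -2250. Step 2 — v_5(-2250) = 3 (factor: -2250 = −(5^3 · 18); the sign does not affect v_p). Step 3 — |x − y|_5 = 5^{-3} = 1/125.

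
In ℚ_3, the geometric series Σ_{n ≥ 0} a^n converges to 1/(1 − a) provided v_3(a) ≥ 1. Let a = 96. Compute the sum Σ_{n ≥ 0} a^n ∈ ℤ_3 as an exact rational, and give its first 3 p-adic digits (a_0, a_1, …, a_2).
Σ a^n = 1/(1 − a) = -1/95;  first 3 digits = (1, 2, 2)

v_3(a) = 1 ≥ 1, so the series converges in ℤ_3 to 1/(1 − a) = 1/(1 − 96) = -1/95. Expand this rational in ℤ_3: compute digits iteratively via d_i = x_i mod 3, x_{i+1} = (x_i − d_i)/3. The first 3 digits are (1, 2, 2).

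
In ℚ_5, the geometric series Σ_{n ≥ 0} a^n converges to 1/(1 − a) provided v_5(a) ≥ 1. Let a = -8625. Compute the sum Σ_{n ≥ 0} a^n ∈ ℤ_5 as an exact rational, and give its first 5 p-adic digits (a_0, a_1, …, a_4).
Σ a^n = 1/(1 − a) = 1/8626;  first 5 digits = (1, 0, 0, 1, 1)

v_5(a) = 3 ≥ 1, so the series converges in ℤ_5 to 1/(1 − a) = 1/(1 − (-8625)) = 1/8626. Expand this rational in ℤ_5: compute digits iteratively via d_i = x_i mod 5, x_{i+1} = (x_i − d_i)/5. The first 5 digits are (1, 0, 0, 1, 1).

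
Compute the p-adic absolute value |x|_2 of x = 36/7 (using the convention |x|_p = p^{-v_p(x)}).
|36/7|_2 = 1/4

Step 1 — compute v_2(x) by factoring powers of 2 out of the numerator and denominator: v_2(36/7) = 2. Step 2 — apply |x|_p = p^{-v_p(x)} = 2^{-2} = 1/4.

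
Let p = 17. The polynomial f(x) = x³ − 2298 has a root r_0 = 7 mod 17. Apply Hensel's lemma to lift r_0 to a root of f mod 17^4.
r_3 = 38359 (mod 83521)

Hensel: r_{i+1} = r_i − f(r_i)/f′(r_i) mod 17^{i+2}, where f′(x) = 3x². Iterate:
  r_0 = 7 (mod 17)
  r_1 = 211 (mod 289)
  r_2 = 3968 (mod 4913)
  r_3 = 38359 (mod 83521)
Final: r = 38359 with f(r) ≡ 0 mod 17^4.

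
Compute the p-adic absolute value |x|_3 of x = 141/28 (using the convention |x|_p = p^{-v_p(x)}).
|141/28|_3 = 1/3

Step 1 — compute v_3(x) by factoring powers of 3 out of the numerator and denominator: v_3(141/28) = 1. Step 2 — apply |x|_p = p^{-v_p(x)} = 3^{-1} = 1/3.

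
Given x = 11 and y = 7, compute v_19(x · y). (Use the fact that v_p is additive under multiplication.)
v_19(77) = 0

v_p(x) = 0 (factor: 11 = 19^0 · 11); v_p(y) = 0 (factor: 7 = 19^0 · 7). Additivity: v_p(xy) = v_p(x) + v_p(y) = 0 + 0 = 0. (Direct check: xy = 77 = 19^0 · (77).)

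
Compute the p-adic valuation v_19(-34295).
v_19(-34295) = 3

v_19(n) is the largest exponent k such that 19^k divides n. Factor out: -34295 = -19^3 · 5. (Sign doesn't affect v_p.) So v_19(-34295) = 3.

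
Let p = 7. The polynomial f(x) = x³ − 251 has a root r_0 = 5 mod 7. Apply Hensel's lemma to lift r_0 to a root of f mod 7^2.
r_1 = 40 (mod 49)

Hensel: r_{i+1} = r_i − f(r_i)/f′(r_i) mod 7^{i+2}, where f′(x) = 3x². Iterate:
  r_0 = 5 (mod 7)
  r_1 = 40 (mod 49)
Final: r = 40 with f(r) ≡ 0 mod 7^2.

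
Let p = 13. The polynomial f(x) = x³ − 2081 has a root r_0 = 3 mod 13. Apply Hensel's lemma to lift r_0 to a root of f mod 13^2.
r_1 = 29 (mod 169)

Hensel: r_{i+1} = r_i − f(r_i)/f′(r_i) mod 13^{i+2}, where f′(x) = 3x². Iterate:
  r_0 = 3 (mod 13)
  r_1 = 29 (mod 169)
Final: r = 29 with f(r) ≡ 0 mod 13^2.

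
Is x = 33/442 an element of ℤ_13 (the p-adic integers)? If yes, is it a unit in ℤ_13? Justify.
x ∉ ℤ_13 (v_13(x) = -1 < 0)

ℤ_13 = {x ∈ ℚ_13 : v_13(x) ≥ 0} and ℤ_13^× = {x ∈ ℤ_13 : v_13(x) = 0}. Here v_13(33/442) = v_13(num) − v_13(den) = -1; compare against these criteria.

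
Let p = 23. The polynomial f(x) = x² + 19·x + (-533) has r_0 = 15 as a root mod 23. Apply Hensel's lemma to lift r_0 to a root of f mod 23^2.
r_1 = 199 (mod 529)

Hensel: r_{i+1} = r_i − f(r_i)·(f′(r_i))^{-1} mod 23^{i+2}, f′(x) = 2x + 19. Iterate:
  r_0 = 15 (mod 23)
  r_1 = 199 (mod 529)
Final: r = 199 satisfies f(r) ≡ 0 mod 23^2.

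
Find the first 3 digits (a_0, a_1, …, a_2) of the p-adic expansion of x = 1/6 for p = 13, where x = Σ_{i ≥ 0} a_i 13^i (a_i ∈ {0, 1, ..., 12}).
(a_0, …, a_2) = (11, 10, 10)

v_13(1/6) = 0 (numerator and denominator both coprime to 13), so x ∈ ℤ_13^×. Compute digits iteratively via a_i = x_i mod 13, x_{i+1} = (x_i − a_i)/13, with x_0 = x:
  x_0 = 1/6;  a_0 = 11;  x_1 = (x_0 − 11)/13 = -5/6
  x_1 = -5/6;  a_1 = 10;  x_2 = (x_1 − 10)/13 = -5/6
  x_2 = -5/6;  a_2 = 10;  x_3 = (x_2 − 10)/13 = -5/6
Digits: (11, 10, 10).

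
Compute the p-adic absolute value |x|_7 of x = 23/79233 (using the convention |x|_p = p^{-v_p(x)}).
|23/79233|_7 = 2401

Step 1 — compute v_7(x) by factoring powers of 7 out of the numerator and denominator: v_7(23/79233) = -4. Step 2 — apply |x|_p = p^{-v_p(x)} = 7^{4} = 2401.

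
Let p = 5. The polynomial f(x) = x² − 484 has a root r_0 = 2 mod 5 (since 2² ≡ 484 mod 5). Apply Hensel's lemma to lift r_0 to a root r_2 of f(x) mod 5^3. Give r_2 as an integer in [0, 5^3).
r_2 = 22 (mod 125)

Hensel's recurrence: r_{i+1} = r_i − f(r_i)·(f′(r_i))^{-1} mod 5^{i+2}, with f′(x) = 2x. Iterate:
  r_0 = 2 (mod 5)
  r_1 = 22 (mod 25)
  r_2 = 22 (mod 125)
Final: r_2 = 22, and one checks f(r_2) ≡ 0 mod 5^3.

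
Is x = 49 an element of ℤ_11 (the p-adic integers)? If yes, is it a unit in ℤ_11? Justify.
x ∈ ℤ_11^× (unit); v_11(x) = 0

ℤ_11 = {x ∈ ℚ_11 : v_11(x) ≥ 0} and ℤ_11^× = {x ∈ ℤ_11 : v_11(x) = 0}. Here v_11(49) = v_11(num) − v_11(den) = 0; compare against these criteria.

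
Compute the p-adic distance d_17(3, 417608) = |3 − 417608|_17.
d_17(3, 417608) = 1/83521

Step 1 — x − y = 3 − 417608 = -417605. Step 2 — v_17(-417605) = 4 (factor: -417605 = −(17^4 · 5); the sign does not affect v_p). Step 3 — |x − y|_17 = 17^{-4} = 1/83521.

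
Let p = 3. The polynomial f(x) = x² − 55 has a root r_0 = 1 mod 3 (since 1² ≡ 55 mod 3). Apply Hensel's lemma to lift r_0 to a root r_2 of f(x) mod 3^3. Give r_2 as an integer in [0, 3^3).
r_2 = 1 (mod 27)

Hensel's recurrence: r_{i+1} = r_i − f(r_i)·(f′(r_i))^{-1} mod 3^{i+2}, with f′(x) = 2x. Iterate:
  r_0 = 1 (mod 3)
  r_1 = 1 (mod 9)
  r_2 = 1 (mod 27)
Final: r_2 = 1, and one checks f(r_2) ≡ 0 mod 3^3.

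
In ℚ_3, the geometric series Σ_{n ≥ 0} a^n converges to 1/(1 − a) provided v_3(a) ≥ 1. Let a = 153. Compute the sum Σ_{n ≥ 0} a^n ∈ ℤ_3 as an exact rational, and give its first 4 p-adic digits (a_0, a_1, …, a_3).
Σ a^n = 1/(1 − a) = -1/152;  first 4 digits = (1, 0, 2, 2)

v_3(a) = 2 ≥ 1, so the series converges in ℤ_3 to 1/(1 − a) = 1/(1 − 153) = -1/152. Expand this rational in ℤ_3: compute digits iteratively via d_i = x_i mod 3, x_{i+1} = (x_i − d_i)/3. The first 4 digits are (1, 0, 2, 2).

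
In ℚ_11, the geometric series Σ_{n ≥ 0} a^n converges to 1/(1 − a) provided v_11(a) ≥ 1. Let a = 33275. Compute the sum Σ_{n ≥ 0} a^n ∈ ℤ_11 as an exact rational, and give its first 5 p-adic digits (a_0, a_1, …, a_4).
Σ a^n = 1/(1 − a) = -1/33274;  first 5 digits = (1, 0, 0, 3, 2)

v_11(a) = 3 ≥ 1, so the series converges in ℤ_11 to 1/(1 − a) = 1/(1 − 33275) = -1/33274. Expand this rational in ℤ_11: compute digits iteratively via d_i = x_i mod 11, x_{i+1} = (x_i − d_i)/11. The first 5 digits are (1, 0, 0, 3, 2).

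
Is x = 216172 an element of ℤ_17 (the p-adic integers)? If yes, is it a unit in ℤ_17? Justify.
x ∈ ℤ_17 but not a unit; v_17(x) = 3 > 0

ℤ_17 = {x ∈ ℚ_17 : v_17(x) ≥ 0} and ℤ_17^× = {x ∈ ℤ_17 : v_17(x) = 0}. Here v_17(216172) = v_17(num) − v_17(den) = 3; compare against these criteria.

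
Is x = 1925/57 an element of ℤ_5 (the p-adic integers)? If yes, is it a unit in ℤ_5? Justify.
x ∈ ℤ_5 but not a unit; v_5(x) = 2 > 0

ℤ_5 = {x ∈ ℚ_5 : v_5(x) ≥ 0} and ℤ_5^× = {x ∈ ℤ_5 : v_5(x) = 0}. Here v_5(1925/57) = v_5(num) − v_5(den) = 2; compare against these criteria.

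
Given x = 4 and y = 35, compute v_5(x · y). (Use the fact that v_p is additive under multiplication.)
v_5(140) = 1

v_p(x) = 0 (factor: 4 = 5^0 · 4); v_p(y) = 1 (factor: 35 = 5^1 · 7). Additivity: v_p(xy) = v_p(x) + v_p(y) = 0 + 1 = 1. (Direct check: xy = 140 = 5^1 · (28).)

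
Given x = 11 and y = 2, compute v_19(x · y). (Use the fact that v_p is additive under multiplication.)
v_19(22) = 0

v_p(x) = 0 (factor: 11 = 19^0 · 11); v_p(y) = 0 (factor: 2 = 19^0 · 2). Additivity: v_p(xy) = v_p(x) + v_p(y) = 0 + 0 = 0. (Direct check: xy = 22 = 19^0 · (22).)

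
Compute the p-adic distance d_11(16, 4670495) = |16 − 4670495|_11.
d_11(16, 4670495) = 1/161051

Step 1 — x − y = 16 − 4670495 = -4670479. Step 2 — v_11(-4670479) = 5 (factor: -4670479 = −(11^5 · 29); the sign does not affect v_p). Step 3 — |x − y|_11 = 11^{-5} = 1/161051.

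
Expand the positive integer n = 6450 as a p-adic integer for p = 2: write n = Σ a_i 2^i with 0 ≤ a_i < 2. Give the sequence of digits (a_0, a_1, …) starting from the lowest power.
(a_0, a_1, …) = (0, 1, 0, 0, 1, 1, 0, 0, 1, 0, 0, 1, 1)

Repeated division by 2 gives the digits low-to-high: 6450 = 1·2^1 + 1·2^4 + 1·2^5 + 1·2^8 + 1·2^11 + 1·2^12. Digit sequence: (0, 1, 0, 0, 1, 1, 0, 0, 1, 0, 0, 1, 1).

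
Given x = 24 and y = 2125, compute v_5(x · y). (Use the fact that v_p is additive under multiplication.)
v_5(51000) = 3

v_p(x) = 0 (factor: 24 = 5^0 · 24); v_p(y) = 3 (factor: 2125 = 5^3 · 17). Additivity: v_p(xy) = v_p(x) + v_p(y) = 0 + 3 = 3. (Direct check: xy = 51000 = 5^3 · (408).)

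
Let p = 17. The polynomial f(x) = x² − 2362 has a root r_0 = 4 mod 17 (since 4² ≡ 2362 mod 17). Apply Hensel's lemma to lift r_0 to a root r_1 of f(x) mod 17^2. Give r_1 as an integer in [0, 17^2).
r_1 = 225 (mod 289)

Hensel's recurrence: r_{i+1} = r_i − f(r_i)·(f′(r_i))^{-1} mod 17^{i+2}, with f′(x) = 2x. Iterate:
  r_0 = 4 (mod 17)
  r_1 = 225 (mod 289)
Final: r_1 = 225, and one checks f(r_1) ≡ 0 mod 17^2.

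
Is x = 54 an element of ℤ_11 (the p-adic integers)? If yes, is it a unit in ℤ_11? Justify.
x ∈ ℤ_11^× (unit); v_11(x) = 0

ℤ_11 = {x ∈ ℚ_11 : v_11(x) ≥ 0} and ℤ_11^× = {x ∈ ℤ_11 : v_11(x) = 0}. Here v_11(54) = v_11(num) − v_11(den) = 0; compare against these criteria.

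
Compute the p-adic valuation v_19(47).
v_19(47) = 0

v_19(n) is the largest exponent k such that 19^k divides n. Factor out: 47 = 19^0 · 47. (Sign doesn't affect v_p.) So v_19(47) = 0.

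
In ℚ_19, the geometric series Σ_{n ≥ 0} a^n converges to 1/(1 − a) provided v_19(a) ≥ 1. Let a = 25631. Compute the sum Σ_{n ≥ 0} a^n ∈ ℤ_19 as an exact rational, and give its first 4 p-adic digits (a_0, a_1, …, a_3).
Σ a^n = 1/(1 − a) = -1/25630;  first 4 digits = (1, 0, 14, 3)

v_19(a) = 2 ≥ 1, so the series converges in ℤ_19 to 1/(1 − a) = 1/(1 − 25631) = -1/25630. Expand this rational in ℤ_19: compute digits iteratively via d_i = x_i mod 19, x_{i+1} = (x_i − d_i)/19. The first 4 digits are (1, 0, 14, 3).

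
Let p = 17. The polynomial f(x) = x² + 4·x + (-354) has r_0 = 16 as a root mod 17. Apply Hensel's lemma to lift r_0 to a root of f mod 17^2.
r_1 = 33 (mod 289)

Hensel: r_{i+1} = r_i − f(r_i)·(f′(r_i))^{-1} mod 17^{i+2}, f′(x) = 2x + 4. Iterate:
  r_0 = 16 (mod 17)
  r_1 = 33 (mod 289)
Final: r = 33 satisfies f(r) ≡ 0 mod 17^2.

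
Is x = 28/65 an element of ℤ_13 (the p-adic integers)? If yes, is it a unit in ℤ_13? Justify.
x ∉ ℤ_13 (v_13(x) = -1 < 0)

ℤ_13 = {x ∈ ℚ_13 : v_13(x) ≥ 0} and ℤ_13^× = {x ∈ ℤ_13 : v_13(x) = 0}. Here v_13(28/65) = v_13(num) − v_13(den) = -1; compare against these criteria.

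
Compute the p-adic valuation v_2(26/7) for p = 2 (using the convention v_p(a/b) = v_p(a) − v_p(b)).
v_2(26/7) = 1

Factor powers of 2 from the numerator and denominator of the reduced fraction: 26 = 2^1 · 13 and 7 = 2^0 · 7. Apply v_p(a/b) = v_p(a) − v_p(b): v_2(26/7) = 1 − 0 = 1.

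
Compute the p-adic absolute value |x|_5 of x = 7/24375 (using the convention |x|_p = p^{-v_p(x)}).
|7/24375|_5 = 625

Step 1 — compute v_5(x) by factoring powers of 5 out of the numerator and denominator: v_5(7/24375) = -4. Step 2 — apply |x|_p = p^{-v_p(x)} = 5^{4} = 625.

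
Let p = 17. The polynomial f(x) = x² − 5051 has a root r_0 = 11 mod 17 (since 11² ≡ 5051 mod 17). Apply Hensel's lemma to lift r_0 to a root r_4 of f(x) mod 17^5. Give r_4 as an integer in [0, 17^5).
r_4 = 703267 (mod 1419857)

Hensel's recurrence: r_{i+1} = r_i − f(r_i)·(f′(r_i))^{-1} mod 17^{i+2}, with f′(x) = 2x. Iterate:
  r_0 = 11 (mod 17)
  r_1 = 130 (mod 289)
  r_2 = 708 (mod 4913)
  r_3 = 35099 (mod 83521)
  r_4 = 703267 (mod 1419857)
Final: r_4 = 703267, and one checks f(r_4) ≡ 0 mod 17^5.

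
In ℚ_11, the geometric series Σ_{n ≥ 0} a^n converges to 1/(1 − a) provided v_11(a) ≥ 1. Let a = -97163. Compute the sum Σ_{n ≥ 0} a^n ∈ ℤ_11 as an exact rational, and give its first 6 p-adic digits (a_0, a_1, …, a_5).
Σ a^n = 1/(1 − a) = 1/97164;  first 6 digits = (1, 0, 0, 4, 4, 10)

v_11(a) = 3 ≥ 1, so the series converges in ℤ_11 to 1/(1 − a) = 1/(1 − (-97163)) = 1/97164. Expand this rational in ℤ_11: compute digits iteratively via d_i = x_i mod 11, x_{i+1} = (x_i − d_i)/11. The first 6 digits are (1, 0, 0, 4, 4, 10).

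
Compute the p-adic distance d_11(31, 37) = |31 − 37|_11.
d_11(31, 37) = 1

Step 1 — x − y = 31 − 37 = -6. Step 2 — v_11(-6) = 0 (factor: -6 = −(11^0 · 6); the sign does not affect v_p). Step 3 — |x − y|_11 = 11^{0} = 1.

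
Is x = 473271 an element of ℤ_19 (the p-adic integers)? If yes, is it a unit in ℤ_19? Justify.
x ∈ ℤ_19 but not a unit; v_19(x) = 3 > 0

ℤ_19 = {x ∈ ℚ_19 : v_19(x) ≥ 0} and ℤ_19^× = {x ∈ ℤ_19 : v_19(x) = 0}. Here v_19(473271) = v_19(num) − v_19(den) = 3; compare against these criteria.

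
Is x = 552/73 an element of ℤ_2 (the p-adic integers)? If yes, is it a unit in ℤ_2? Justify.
x ∈ ℤ_2 but not a unit; v_2(x) = 3 > 0

ℤ_2 = {x ∈ ℚ_2 : v_2(x) ≥ 0} and ℤ_2^× = {x ∈ ℤ_2 : v_2(x) = 0}. Here v_2(552/73) = v_2(num) − v_2(den) = 3; compare against these criteria.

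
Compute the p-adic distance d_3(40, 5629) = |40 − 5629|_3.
d_3(40, 5629) = 1/243

Step 1 — x − y = 40 − 5629 = -5589. Step 2 — v_3(-5589) = 5 (factor: -5589 = −(3^5 · 23); the sign does not affect v_p). Step 3 — |x − y|_3 = 3^{-5} = 1/243.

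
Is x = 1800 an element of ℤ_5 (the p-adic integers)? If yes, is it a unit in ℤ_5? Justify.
x ∈ ℤ_5 but not a unit; v_5(x) = 2 > 0

ℤ_5 = {x ∈ ℚ_5 : v_5(x) ≥ 0} and ℤ_5^× = {x ∈ ℤ_5 : v_5(x) = 0}. Here v_5(1800) = v_5(num) − v_5(den) = 2; compare against these criteria.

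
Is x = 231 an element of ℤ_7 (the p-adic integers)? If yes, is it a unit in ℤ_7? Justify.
x ∈ ℤ_7 but not a unit; v_7(x) = 1 > 0

ℤ_7 = {x ∈ ℚ_7 : v_7(x) ≥ 0} and ℤ_7^× = {x ∈ ℤ_7 : v_7(x) = 0}. Here v_7(231) = v_7(num) − v_7(den) = 1; compare against these criteria.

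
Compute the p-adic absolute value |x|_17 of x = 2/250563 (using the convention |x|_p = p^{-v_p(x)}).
|2/250563|_17 = 83521

Step 1 — compute v_17(x) by factoring powers of 17 out of the numerator and denominator: v_17(2/250563) = -4. Step 2 — apply |x|_p = p^{-v_p(x)} = 17^{4} = 83521.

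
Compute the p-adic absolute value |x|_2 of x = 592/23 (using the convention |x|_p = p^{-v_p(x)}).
|592/23|_2 = 1/16

Step 1 — compute v_2(x) by factoring powers of 2 out of the numerator and denominator: v_2(592/23) = 4. Step 2 — apply |x|_p = p^{-v_p(x)} = 2^{-4} = 1/16.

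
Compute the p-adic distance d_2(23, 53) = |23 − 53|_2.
d_2(23, 53) = 1/2

Step 1 — x − y = 23 − 53 = -30. Step 2 — v_2(-30) = 1 (factor: -30 = −(2^1 · 15); the sign does not affect v_p). Step 3 — |x − y|_2 = 2^{-1} = 1/2.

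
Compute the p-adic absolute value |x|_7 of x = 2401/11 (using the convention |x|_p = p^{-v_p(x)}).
|2401/11|_7 = 1/2401

Step 1 — compute v_7(x) by factoring powers of 7 out of the numerator and denominator: v_7(2401/11) = 4. Step 2 — apply |x|_p = p^{-v_p(x)} = 7^{-4} = 1/2401.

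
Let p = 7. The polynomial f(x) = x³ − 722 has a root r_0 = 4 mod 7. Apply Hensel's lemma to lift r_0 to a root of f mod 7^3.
r_2 = 179 (mod 343)

Hensel: r_{i+1} = r_i − f(r_i)/f′(r_i) mod 7^{i+2}, where f′(x) = 3x². Iterate:
  r_0 = 4 (mod 7)
  r_1 = 32 (mod 49)
  r_2 = 179 (mod 343)
Final: r = 179 with f(r) ≡ 0 mod 7^3.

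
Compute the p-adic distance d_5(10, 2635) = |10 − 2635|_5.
d_5(10, 2635) = 1/125

Step 1 — x − y = 10 − 2635 = -2625. Step 2 — v_5(-2625) = 3 (factor: -2625 = −(5^3 · 21); the sign does not affect v_p). Step 3 — |x − y|_5 = 5^{-3} = 1/125.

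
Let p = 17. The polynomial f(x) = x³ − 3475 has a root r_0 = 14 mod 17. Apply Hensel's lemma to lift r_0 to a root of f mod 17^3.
r_2 = 116 (mod 4913)

Hensel: r_{i+1} = r_i − f(r_i)/f′(r_i) mod 17^{i+2}, where f′(x) = 3x². Iterate:
  r_0 = 14 (mod 17)
  r_1 = 116 (mod 289)
  r_2 = 116 (mod 4913)
Final: r = 116 with f(r) ≡ 0 mod 17^3.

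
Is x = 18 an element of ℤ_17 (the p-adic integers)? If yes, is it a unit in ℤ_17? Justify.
x ∈ ℤ_17^× (unit); v_17(x) = 0

ℤ_17 = {x ∈ ℚ_17 : v_17(x) ≥ 0} and ℤ_17^× = {x ∈ ℤ_17 : v_17(x) = 0}. Here v_17(18) = v_17(num) − v_17(den) = 0; compare against these criteria.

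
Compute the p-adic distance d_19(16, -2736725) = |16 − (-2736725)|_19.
d_19(16, -2736725) = 1/130321

Step 1 — x − y = 16 − (-2736725) = 2736741. Step 2 — v_19(2736741) = 4 (factor: 2736741 = (19^4 · 21); the sign does not affect v_p). Step 3 — |x − y|_19 = 19^{-4} = 1/130321.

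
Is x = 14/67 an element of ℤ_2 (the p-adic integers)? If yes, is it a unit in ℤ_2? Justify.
x ∈ ℤ_2 but not a unit; v_2(x) = 1 > 0

ℤ_2 = {x ∈ ℚ_2 : v_2(x) ≥ 0} and ℤ_2^× = {x ∈ ℤ_2 : v_2(x) = 0}. Here v_2(14/67) = v_2(num) − v_2(den) = 1; compare against these criteria.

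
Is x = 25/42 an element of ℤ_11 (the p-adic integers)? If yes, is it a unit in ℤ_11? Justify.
x ∈ ℤ_11^× (unit); v_11(x) = 0

ℤ_11 = {x ∈ ℚ_11 : v_11(x) ≥ 0} and ℤ_11^× = {x ∈ ℤ_11 : v_11(x) = 0}. Here v_11(25/42) = v_11(num) − v_11(den) = 0; compare against these criteria.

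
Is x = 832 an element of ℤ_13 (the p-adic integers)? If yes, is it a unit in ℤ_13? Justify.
x ∈ ℤ_13 but not a unit; v_13(x) = 1 > 0

ℤ_13 = {x ∈ ℚ_13 : v_13(x) ≥ 0} and ℤ_13^× = {x ∈ ℤ_13 : v_13(x) = 0}. Here v_13(832) = v_13(num) − v_13(den) = 1; compare against these criteria.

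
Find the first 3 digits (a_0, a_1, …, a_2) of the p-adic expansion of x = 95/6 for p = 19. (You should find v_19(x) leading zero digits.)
(a_0, …, a_2) = (0, 4, 3)

v_19(95/6) = 1, so a_0 = ... = a_0 = 0. Factor out: x = 19^1 · u with u = 5/6 a unit in ℤ_19. Expand u iteratively via a_{v+i} = u_i mod 19, u_{i+1} = (u_i − a_{v+i})/19:
  u_0 = 5/6;  a_1 = 4;  u_1 = (u_0 − 4)/19 = -1/6
  u_1 = -1/6;  a_2 = 3;  u_2 = (u_1 − 3)/19 = -1/6
Digits: (0, 4, 3).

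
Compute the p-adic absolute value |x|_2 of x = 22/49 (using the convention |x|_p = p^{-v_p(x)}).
|22/49|_2 = 1/2

Step 1 — compute v_2(x) by factoring powers of 2 out of the numerator and denominator: v_2(22/49) = 1. Step 2 — apply |x|_p = p^{-v_p(x)} = 2^{-1} = 1/2.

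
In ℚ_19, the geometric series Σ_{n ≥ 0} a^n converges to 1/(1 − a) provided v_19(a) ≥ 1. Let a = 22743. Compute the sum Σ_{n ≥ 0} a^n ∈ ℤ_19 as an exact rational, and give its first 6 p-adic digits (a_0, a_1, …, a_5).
Σ a^n = 1/(1 − a) = -1/22742;  first 6 digits = (1, 0, 6, 3, 17, 18)

v_19(a) = 2 ≥ 1, so the series converges in ℤ_19 to 1/(1 − a) = 1/(1 − 22743) = -1/22742. Expand this rational in ℤ_19: compute digits iteratively via d_i = x_i mod 19, x_{i+1} = (x_i − d_i)/19. The first 6 digits are (1, 0, 6, 3, 17, 18).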